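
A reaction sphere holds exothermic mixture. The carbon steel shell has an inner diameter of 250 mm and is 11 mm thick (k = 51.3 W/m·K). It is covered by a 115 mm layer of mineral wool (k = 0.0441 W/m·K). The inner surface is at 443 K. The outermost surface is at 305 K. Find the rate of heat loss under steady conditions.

Each spherical layer contributes R = (1/r_i − 1/r_o)/(4πk):
R_carbon steel shell = (1/0.125 − 1/0.136)/(4π×51.3) = 0.001004 K/W
R_mineral wool = (1/0.136 − 1/0.251)/(4π×0.0441) = 6.079 K/W
R_total = 6.08 K/W
Q = ΔT/R_total = 138/6.08

Q ≈ 22.7 W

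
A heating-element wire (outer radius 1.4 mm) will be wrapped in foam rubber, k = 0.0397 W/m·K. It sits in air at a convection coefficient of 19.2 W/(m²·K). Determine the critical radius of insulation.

For a cylinder r_cr = k/h = 0.0397/19.2
r_cr = 2.07 mm; since the bare radius (1.4 mm) is below r_cr, adding a thin layer of insulation will *increase* heat loss.

r_cr ≈ 2.07 mm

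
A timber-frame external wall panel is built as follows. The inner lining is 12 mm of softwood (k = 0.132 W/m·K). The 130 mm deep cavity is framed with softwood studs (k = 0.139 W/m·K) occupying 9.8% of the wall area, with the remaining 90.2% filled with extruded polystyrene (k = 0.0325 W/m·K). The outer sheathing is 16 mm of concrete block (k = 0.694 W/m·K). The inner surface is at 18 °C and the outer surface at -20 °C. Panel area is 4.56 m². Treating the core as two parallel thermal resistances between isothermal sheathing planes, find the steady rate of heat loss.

Sheathing layers in series; stud and cavity paths in parallel between them.
R_inner = 0.012/(0.132×4.56) = 0.01994 K/W
R_stud  = 0.13/(0.139×0.098×4.56) = 2.093 K/W
R_cav   = 0.13/(0.0325×0.902×4.56) = 0.9725 K/W
1/R_core = 1/R_stud + 1/R_cav → R_core = 0.664 K/W
R_outer = 0.016/(0.694×4.56) = 0.005056 K/W
R_total = 0.689 K/W
Q = ΔT/R_total = 38/0.689

Q ≈ 55.2 W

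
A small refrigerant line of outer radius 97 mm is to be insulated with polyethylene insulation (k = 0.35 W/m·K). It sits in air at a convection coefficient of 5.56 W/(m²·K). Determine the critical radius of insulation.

r_cr ≈ 62.9 mm

For a cylinder r_cr = k/h = 0.35/5.56
r_cr = 62.9 mm; since the bare radius (97 mm) is above r_cr, any added insulation will reduce heat loss.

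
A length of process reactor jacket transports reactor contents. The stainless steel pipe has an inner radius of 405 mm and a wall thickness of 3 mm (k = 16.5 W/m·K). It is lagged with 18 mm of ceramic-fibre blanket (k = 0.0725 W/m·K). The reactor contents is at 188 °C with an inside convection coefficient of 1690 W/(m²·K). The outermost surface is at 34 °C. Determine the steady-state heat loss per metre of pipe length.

For a radial system each layer contributes R = ln(r_out/r_in)/(2πkL); films add R = 1/(hA).
R_inner film = 1/(h_i·2πr₁L) = 1/(1690×2π×0.405×1) = 2.325×10^-4 K/W
R_stainless steel pipe wall = ln(408/405)/(2π×16.5×1) = 7.119×10^-5 K/W
R_ceramic-fibre blanket = ln(426/408)/(2π×0.0725×1) = 0.09477 K/W
R_total = 0.09508 K/W
Q = ΔT/R_total = 154/0.09508

q′ ≈ 1620 W/m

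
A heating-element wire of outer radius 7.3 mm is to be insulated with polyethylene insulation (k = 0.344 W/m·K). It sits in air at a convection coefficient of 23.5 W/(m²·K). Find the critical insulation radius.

For a cylinder r_cr = k/h = 0.344/23.5
r_cr = 14.6 mm; since the bare radius (7.3 mm) is below r_cr, adding a thin layer of insulation will *increase* heat loss.

r_cr ≈ 14.6 mm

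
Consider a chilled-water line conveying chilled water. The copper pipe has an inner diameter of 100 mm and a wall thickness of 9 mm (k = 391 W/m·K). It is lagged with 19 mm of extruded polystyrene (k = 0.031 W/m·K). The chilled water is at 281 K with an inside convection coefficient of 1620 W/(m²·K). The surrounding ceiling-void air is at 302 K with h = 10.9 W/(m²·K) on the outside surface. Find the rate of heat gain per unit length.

q′ ≈ 12.9 W/m

Treating each annulus and film as a series resistance:
R_inner film = 1/(h_i·2πr₁L) = 1/(1620×2π×0.05×1) = 0.001965 K/W
R_copper pipe wall = ln(59/50)/(2π×391×1) = 6.737×10^-5 K/W
R_extruded polystyrene = ln(78/59)/(2π×0.031×1) = 1.433 K/W
R_outer film = 1/(h_o·2πr_oL) = 1/(10.9×2π×0.078×1) = 0.1872 K/W
R_total = 1.623 K/W
Q = ΔT/R_total = 21/1.623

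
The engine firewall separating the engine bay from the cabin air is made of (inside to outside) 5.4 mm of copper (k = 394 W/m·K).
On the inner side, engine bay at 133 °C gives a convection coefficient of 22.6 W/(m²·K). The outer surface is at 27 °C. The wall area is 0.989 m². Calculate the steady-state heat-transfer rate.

Treating each layer as a thermal resistance in series:
R_inner film = 1/(h_i·A) = 1/(22.6×0.989) = 0.04474 K/W
R_copper = L/(kA) = 0.0054/(394×0.989) = 1.386×10^-5 K/W
R_total = 0.04475 K/W
Q = ΔT / R_total = 106 / 0.04475

Q ≈ 2370 W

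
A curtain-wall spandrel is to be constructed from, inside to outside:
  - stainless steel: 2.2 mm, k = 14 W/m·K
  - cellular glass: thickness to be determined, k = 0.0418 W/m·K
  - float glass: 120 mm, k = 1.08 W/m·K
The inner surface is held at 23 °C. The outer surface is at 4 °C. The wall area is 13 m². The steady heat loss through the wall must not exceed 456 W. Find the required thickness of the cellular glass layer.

Using the resistance-network approach (series):
R_stainless steel = L/(kA) = 0.0022/(14×13) = 1.209×10^-5 K/W
R_float glass = L/(kA) = 0.12/(1.08×13) = 0.008547 K/W
Sum of the known resistances R_other = 0.008559 K/W
Required total resistance R_tot = ΔT/Q_allow = 19/456 = 0.04167 K/W
R_cellular glass = R_tot − R_other = 0.03311 K/W
L = R·k·A = 0.03311×0.0418×13

L ≈ 18 mm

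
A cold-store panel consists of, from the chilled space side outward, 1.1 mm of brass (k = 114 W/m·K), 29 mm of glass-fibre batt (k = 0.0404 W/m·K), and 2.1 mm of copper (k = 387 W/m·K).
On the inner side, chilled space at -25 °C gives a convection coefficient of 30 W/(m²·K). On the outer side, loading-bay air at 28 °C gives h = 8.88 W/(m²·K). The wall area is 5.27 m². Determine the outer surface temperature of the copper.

T ≈ 21.1 °C

Thermal resistances in series:
R_inner film = 1/(h_i·A) = 1/(30×5.27) = 0.006325 K/W
R_brass = L/(kA) = 0.0011/(114×5.27) = 1.831×10^-6 K/W
R_glass-fibre batt = L/(kA) = 0.029/(0.0404×5.27) = 0.1362 K/W
R_copper = L/(kA) = 0.0021/(387×5.27) = 1.03×10^-6 K/W
R_outer film = 1/(h_o·A) = 1/(8.88×5.27) = 0.02137 K/W
R_total = 0.1639 K/W;  Q = ΔT/R_total = 53/0.1639 = 323.4 W
T_interface = T_inner + Q·ΣR(inner→interface) = -25 + 323×0.1425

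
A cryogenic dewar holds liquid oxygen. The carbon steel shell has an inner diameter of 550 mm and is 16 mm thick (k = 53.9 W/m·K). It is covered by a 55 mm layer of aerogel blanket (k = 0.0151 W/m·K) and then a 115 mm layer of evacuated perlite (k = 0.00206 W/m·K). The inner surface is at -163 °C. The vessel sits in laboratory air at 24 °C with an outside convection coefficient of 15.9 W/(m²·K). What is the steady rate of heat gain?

For a spherical shell R = (1/r₁ − 1/r₂)/(4πk); film R = 1/(h·4πr²). In series:
R_carbon steel shell = (1/0.275 − 1/0.291)/(4π×53.9) = 2.952×10^-4 K/W
R_aerogel blanket = (1/0.291 − 1/0.346)/(4π×0.0151) = 2.879 K/W
R_evacuated perlite = (1/0.346 − 1/0.461)/(4π×0.00206) = 27.85 K/W
R_outer film = 1/(h·4πr_o²) = 1/(15.9×4π×0.461²) = 0.02355 K/W
R_total = 30.75 K/W
Q = ΔT/R_total = 187/30.75

Q ≈ 6.08 W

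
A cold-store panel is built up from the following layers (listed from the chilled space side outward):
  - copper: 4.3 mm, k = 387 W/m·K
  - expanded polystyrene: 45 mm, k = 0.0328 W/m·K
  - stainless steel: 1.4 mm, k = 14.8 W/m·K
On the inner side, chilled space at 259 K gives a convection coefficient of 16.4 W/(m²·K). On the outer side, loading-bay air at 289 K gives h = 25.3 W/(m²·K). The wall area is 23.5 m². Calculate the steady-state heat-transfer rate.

Q ≈ 479 W

Thermal resistances in series:
R_inner film = 1/(h_i·A) = 1/(16.4×23.5) = 0.002595 K/W
R_copper = L/(kA) = 0.0043/(387×23.5) = 4.728×10^-7 K/W
R_expanded polystyrene = L/(kA) = 0.045/(0.0328×23.5) = 0.05838 K/W
R_stainless steel = L/(kA) = 0.0014/(14.8×23.5) = 4.025×10^-6 K/W
R_outer film = 1/(h_o·A) = 1/(25.3×23.5) = 0.001682 K/W
R_total = 0.06266 K/W
Q = ΔT / R_total = 30 / 0.06266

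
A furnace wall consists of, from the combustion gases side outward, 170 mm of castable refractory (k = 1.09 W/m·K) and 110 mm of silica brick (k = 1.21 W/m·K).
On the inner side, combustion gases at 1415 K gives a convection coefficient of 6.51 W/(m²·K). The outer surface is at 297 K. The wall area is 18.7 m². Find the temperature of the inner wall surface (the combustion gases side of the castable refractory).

Using the resistance-network approach (series):
R_inner film = 1/(h_i·A) = 1/(6.51×18.7) = 0.008214 K/W
R_castable refractory = L/(kA) = 0.17/(1.09×18.7) = 0.00834 K/W
R_silica brick = L/(kA) = 0.11/(1.21×18.7) = 0.004861 K/W
R_total = 0.02142 K/W;  Q = ΔT/R_total = 1118/0.02142 = 52200 W
T_interface = T_inner − Q·ΣR(inner→interface) = 1415 − 52200×0.008214

T ≈ 986 K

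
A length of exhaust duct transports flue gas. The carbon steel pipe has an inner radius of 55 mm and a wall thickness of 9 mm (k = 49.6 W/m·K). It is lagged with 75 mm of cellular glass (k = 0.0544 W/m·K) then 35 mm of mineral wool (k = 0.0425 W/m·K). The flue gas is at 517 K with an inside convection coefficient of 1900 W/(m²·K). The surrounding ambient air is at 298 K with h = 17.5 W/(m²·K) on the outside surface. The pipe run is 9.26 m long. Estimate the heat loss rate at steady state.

Cylindrical conduction, so R = ln(r₂/r₁)/(2πkL) per layer, in series:
R_inner film = 1/(h_i·2πr₁L) = 1/(1900×2π×0.055×9.26) = 1.645×10^-4 K/W
R_carbon steel pipe wall = ln(64/55)/(2π×49.6×9.26) = 5.251×10^-5 K/W
R_cellular glass = ln(139/64)/(2π×0.0544×9.26) = 0.245 K/W
R_mineral wool = ln(174/139)/(2π×0.0425×9.26) = 0.09082 K/W
R_outer film = 1/(h_o·2πr_oL) = 1/(17.5×2π×0.174×9.26) = 0.005644 K/W
R_total = 0.3417 K/W
Q = ΔT/R_total = 219/0.3417

Q ≈ 641 W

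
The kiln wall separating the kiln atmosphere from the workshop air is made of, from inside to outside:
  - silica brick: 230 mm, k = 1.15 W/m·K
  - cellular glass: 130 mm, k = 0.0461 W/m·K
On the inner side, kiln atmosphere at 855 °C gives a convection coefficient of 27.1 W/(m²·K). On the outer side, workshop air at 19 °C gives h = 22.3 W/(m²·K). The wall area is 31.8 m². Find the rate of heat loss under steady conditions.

Using the resistance-network approach (series):
R_inner film = 1/(h_i·A) = 1/(27.1×31.8) = 0.00116 K/W
R_silica brick = L/(kA) = 0.23/(1.15×31.8) = 0.006289 K/W
R_cellular glass = L/(kA) = 0.13/(0.0461×31.8) = 0.08868 K/W
R_outer film = 1/(h_o·A) = 1/(22.3×31.8) = 0.00141 K/W
R_total = 0.09754 K/W
Q = ΔT / R_total = 836 / 0.09754

Q ≈ 8570 W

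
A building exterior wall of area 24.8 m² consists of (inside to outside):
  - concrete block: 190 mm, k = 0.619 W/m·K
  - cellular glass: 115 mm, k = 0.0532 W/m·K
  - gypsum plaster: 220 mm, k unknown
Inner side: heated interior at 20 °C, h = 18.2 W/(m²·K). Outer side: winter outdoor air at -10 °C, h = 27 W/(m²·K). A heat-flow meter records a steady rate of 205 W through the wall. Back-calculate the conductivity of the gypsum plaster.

k ≈ 0.206 W/(m·K)

Model the wall as resistances in series:
R_inner film = 1/(h_i·A) = 1/(18.2×24.8) = 0.002216 K/W
R_concrete block = L/(kA) = 0.19/(0.619×24.8) = 0.01238 K/W
R_cellular glass = L/(kA) = 0.115/(0.0532×24.8) = 0.08716 K/W
R_outer film = 1/(h_o·A) = 1/(27×24.8) = 0.001493 K/W
Sum of known resistances R_other = 0.1032 K/W
Total R = ΔT/Q = 30/205 = 0.1463 K/W
R_gypsum plaster = R_total − R_other = 0.04309 K/W
k = L/(R·A) = 0.22/(0.04309×24.8)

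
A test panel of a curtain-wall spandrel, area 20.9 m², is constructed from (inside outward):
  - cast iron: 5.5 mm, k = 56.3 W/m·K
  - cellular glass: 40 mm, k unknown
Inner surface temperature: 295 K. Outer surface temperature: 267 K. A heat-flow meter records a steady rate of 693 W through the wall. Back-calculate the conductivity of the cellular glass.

k ≈ 0.0474 W/(m·K)

Using the resistance-network approach (series):
R_cast iron = L/(kA) = 0.0055/(56.3×20.9) = 4.674×10^-6 K/W
Sum of known resistances R_other = 4.674×10^-6 K/W
Total R = ΔT/Q = 28/693 = 0.0404 K/W
R_cellular glass = R_total − R_other = 0.0404 K/W
k = L/(R·A) = 0.04/(0.0404×20.9)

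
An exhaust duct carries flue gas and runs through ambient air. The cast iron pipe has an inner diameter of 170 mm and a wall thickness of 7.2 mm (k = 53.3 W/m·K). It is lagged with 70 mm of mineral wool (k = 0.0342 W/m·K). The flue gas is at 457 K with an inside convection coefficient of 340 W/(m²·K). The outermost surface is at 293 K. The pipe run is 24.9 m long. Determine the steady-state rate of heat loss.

Per-layer cylindrical resistances, series-summed:
R_inner film = 1/(h_i·2πr₁L) = 1/(340×2π×0.085×24.9) = 2.212×10^-4 K/W
R_cast iron pipe wall = ln(92.2/85)/(2π×53.3×24.9) = 9.751×10^-6 K/W
R_mineral wool = ln(162.2/92.2)/(2π×0.0342×24.9) = 0.1056 K/W
R_total = 0.1058 K/W
Q = ΔT/R_total = 164/0.1058

Q ≈ 1550 W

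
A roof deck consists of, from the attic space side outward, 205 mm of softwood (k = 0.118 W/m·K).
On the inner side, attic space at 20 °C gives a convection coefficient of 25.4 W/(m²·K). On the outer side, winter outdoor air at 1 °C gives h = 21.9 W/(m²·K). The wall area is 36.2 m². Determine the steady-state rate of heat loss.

Using the resistance-network approach (series):
R_inner film = 1/(h_i·A) = 1/(25.4×36.2) = 0.001088 K/W
R_softwood = L/(kA) = 0.205/(0.118×36.2) = 0.04799 K/W
R_outer film = 1/(h_o·A) = 1/(21.9×36.2) = 0.001261 K/W
R_total = 0.05034 K/W
Q = ΔT / R_total = 19 / 0.05034

Q ≈ 377 W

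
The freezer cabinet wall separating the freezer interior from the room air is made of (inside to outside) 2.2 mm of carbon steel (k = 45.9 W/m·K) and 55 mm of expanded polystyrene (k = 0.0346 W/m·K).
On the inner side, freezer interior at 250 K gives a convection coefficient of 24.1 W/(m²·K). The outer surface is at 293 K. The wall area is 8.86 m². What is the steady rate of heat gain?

Using the resistance-network approach (series):
R_inner film = 1/(h_i·A) = 1/(24.1×8.86) = 0.004683 K/W
R_carbon steel = L/(kA) = 0.0022/(45.9×8.86) = 5.41×10^-6 K/W
R_expanded polystyrene = L/(kA) = 0.055/(0.0346×8.86) = 0.1794 K/W
R_total = 0.1841 K/W
Q = ΔT / R_total = 43 / 0.1841

Q ≈ 234 W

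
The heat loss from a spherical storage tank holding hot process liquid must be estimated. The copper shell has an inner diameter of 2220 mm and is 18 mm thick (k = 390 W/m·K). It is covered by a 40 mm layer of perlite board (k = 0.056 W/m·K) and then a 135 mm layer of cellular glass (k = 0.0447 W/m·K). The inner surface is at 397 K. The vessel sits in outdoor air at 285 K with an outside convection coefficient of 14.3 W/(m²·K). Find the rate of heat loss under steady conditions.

Q ≈ 548 W

For a spherical shell R = (1/r₁ − 1/r₂)/(4πk); film R = 1/(h·4πr²). In series:
R_copper shell = (1/1.11 − 1/1.128)/(4π×390) = 2.933×10^-6 K/W
R_perlite board = (1/1.128 − 1/1.168)/(4π×0.056) = 0.04314 K/W
R_cellular glass = (1/1.168 − 1/1.303)/(4π×0.0447) = 0.1579 K/W
R_outer film = 1/(h·4πr_o²) = 1/(14.3×4π×1.303²) = 0.003278 K/W
R_total = 0.2043 K/W
Q = ΔT/R_total = 112/0.2043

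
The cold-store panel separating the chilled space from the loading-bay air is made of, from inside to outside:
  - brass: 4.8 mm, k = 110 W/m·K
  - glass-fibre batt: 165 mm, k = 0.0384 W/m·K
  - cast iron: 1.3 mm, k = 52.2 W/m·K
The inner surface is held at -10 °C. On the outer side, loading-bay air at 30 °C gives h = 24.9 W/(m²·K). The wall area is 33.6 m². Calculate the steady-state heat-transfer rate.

Using the resistance-network approach (series):
R_brass = L/(kA) = 0.0048/(110×33.6) = 1.299×10^-6 K/W
R_glass-fibre batt = L/(kA) = 0.165/(0.0384×33.6) = 0.1279 K/W
R_cast iron = L/(kA) = 0.0013/(52.2×33.6) = 7.412×10^-7 K/W
R_outer film = 1/(h_o·A) = 1/(24.9×33.6) = 0.001195 K/W
R_total = 0.1291 K/W
Q = ΔT / R_total = 40 / 0.1291

Q ≈ 310 W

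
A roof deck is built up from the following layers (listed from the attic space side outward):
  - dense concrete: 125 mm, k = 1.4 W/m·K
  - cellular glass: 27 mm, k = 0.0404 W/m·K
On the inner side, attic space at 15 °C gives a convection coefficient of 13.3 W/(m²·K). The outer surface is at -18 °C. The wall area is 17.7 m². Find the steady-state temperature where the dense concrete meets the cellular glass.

Treating each layer as a thermal resistance in series:
R_inner film = 1/(h_i·A) = 1/(13.3×17.7) = 0.004248 K/W
R_dense concrete = L/(kA) = 0.125/(1.4×17.7) = 0.005044 K/W
R_cellular glass = L/(kA) = 0.027/(0.0404×17.7) = 0.03776 K/W
R_total = 0.04705 K/W;  Q = ΔT/R_total = 33/0.04705 = 701.4 W
T_interface = T_inner − Q·ΣR(inner→interface) = 15 − 701×0.009292

T ≈ 8.48 °C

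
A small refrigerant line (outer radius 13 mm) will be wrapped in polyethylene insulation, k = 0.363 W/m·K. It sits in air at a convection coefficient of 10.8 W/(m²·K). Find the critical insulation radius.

r_cr ≈ 33.6 mm

For a cylinder r_cr = k/h = 0.363/10.8
r_cr = 33.6 mm; since the bare radius (13 mm) is below r_cr, adding a thin layer of insulation will *increase* heat loss.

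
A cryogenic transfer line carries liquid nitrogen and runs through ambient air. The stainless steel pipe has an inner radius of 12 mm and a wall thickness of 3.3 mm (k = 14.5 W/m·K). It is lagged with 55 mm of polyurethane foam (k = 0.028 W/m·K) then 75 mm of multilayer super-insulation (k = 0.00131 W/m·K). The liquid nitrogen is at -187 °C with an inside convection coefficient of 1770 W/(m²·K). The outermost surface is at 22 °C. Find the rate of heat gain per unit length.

For a radial system each layer contributes R = ln(r_out/r_in)/(2πkL); films add R = 1/(hA).
R_inner film = 1/(h_i·2πr₁L) = 1/(1770×2π×0.012×1) = 0.007493 K/W
R_stainless steel pipe wall = ln(15.3/12)/(2π×14.5×1) = 0.002667 K/W
R_polyurethane foam = ln(70.3/15.3)/(2π×0.028×1) = 8.668 K/W
R_multilayer super-insulation = ln(145.3/70.3)/(2π×0.00131×1) = 88.21 K/W
R_total = 96.88 K/W
Q = ΔT/R_total = 209/96.88

q′ ≈ 2.16 W/m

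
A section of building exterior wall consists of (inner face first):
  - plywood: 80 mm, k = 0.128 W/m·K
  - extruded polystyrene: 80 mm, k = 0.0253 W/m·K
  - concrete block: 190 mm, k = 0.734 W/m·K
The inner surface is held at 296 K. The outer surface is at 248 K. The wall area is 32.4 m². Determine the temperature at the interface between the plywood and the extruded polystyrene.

Using the resistance-network approach (series):
R_plywood = L/(kA) = 0.08/(0.128×32.4) = 0.01929 K/W
R_extruded polystyrene = L/(kA) = 0.08/(0.0253×32.4) = 0.09759 K/W
R_concrete block = L/(kA) = 0.19/(0.734×32.4) = 0.007989 K/W
R_total = 0.1249 K/W;  Q = ΔT/R_total = 48/0.1249 = 384.4 W
T_interface = T_inner − Q·ΣR(inner→interface) = 296 − 384×0.01929

T ≈ 289 K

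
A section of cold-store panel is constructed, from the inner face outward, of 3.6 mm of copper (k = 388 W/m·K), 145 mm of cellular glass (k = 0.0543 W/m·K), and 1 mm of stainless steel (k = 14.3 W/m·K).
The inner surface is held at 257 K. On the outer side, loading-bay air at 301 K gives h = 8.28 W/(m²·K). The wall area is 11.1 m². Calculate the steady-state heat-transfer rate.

Treating each layer as a thermal resistance in series:
R_copper = L/(kA) = 0.0036/(388×11.1) = 8.359×10^-7 K/W
R_cellular glass = L/(kA) = 0.145/(0.0543×11.1) = 0.2406 K/W
R_stainless steel = L/(kA) = 0.001/(14.3×11.1) = 6.3×10^-6 K/W
R_outer film = 1/(h_o·A) = 1/(8.28×11.1) = 0.01088 K/W
R_total = 0.2515 K/W
Q = ΔT / R_total = 44 / 0.2515

Q ≈ 175 W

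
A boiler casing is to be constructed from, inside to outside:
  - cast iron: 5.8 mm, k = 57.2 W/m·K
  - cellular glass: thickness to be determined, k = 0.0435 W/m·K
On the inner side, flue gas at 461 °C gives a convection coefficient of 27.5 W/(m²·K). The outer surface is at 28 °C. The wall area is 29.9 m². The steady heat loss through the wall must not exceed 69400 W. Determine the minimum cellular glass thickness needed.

Treating each layer as a thermal resistance in series:
R_inner film = 1/(h_i·A) = 1/(27.5×29.9) = 0.001216 K/W
R_cast iron = L/(kA) = 0.0058/(57.2×29.9) = 3.391×10^-6 K/W
Sum of the known resistances R_other = 0.00122 K/W
Required total resistance R_tot = ΔT/Q_allow = 433/69400 = 0.006239 K/W
R_cellular glass = R_tot − R_other = 0.00502 K/W
L = R·k·A = 0.00502×0.0435×29.9

L ≈ 6.53 mm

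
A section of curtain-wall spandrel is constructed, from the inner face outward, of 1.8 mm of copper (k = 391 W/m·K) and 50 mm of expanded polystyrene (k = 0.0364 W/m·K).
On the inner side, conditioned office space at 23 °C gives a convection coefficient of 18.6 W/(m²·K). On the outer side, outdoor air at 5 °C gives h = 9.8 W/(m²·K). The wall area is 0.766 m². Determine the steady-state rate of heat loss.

Using the resistance-network approach (series):
R_inner film = 1/(h_i·A) = 1/(18.6×0.766) = 0.07019 K/W
R_copper = L/(kA) = 0.0018/(391×0.766) = 6.01×10^-6 K/W
R_expanded polystyrene = L/(kA) = 0.05/(0.0364×0.766) = 1.793 K/W
R_outer film = 1/(h_o·A) = 1/(9.8×0.766) = 0.1332 K/W
R_total = 1.997 K/W
Q = ΔT / R_total = 18 / 1.997

Q ≈ 9.02 W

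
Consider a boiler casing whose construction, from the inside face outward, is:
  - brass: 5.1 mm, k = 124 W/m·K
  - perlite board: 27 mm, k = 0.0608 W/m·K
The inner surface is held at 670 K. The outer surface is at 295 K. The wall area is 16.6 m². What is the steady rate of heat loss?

Treating each layer as a thermal resistance in series:
R_brass = L/(kA) = 0.0051/(124×16.6) = 2.478×10^-6 K/W
R_perlite board = L/(kA) = 0.027/(0.0608×16.6) = 0.02675 K/W
R_total = 0.02675 K/W
Q = ΔT / R_total = 375 / 0.02675

Q ≈ 14000 W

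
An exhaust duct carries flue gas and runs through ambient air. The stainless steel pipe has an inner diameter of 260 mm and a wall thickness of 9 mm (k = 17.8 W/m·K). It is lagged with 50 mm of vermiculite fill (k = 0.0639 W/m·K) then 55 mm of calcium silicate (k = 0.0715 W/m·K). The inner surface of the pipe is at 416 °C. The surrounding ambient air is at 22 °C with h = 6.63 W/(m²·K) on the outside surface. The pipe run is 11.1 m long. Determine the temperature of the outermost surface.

Per-layer cylindrical resistances, series-summed:
R_stainless steel pipe wall = ln(139/130)/(2π×17.8×11.1) = 5.392×10^-5 K/W
R_vermiculite fill = ln(189/139)/(2π×0.0639×11.1) = 0.06895 K/W
R_calcium silicate = ln(244/189)/(2π×0.0715×11.1) = 0.05122 K/W
R_outer film = 1/(h_o·2πr_oL) = 1/(6.63×2π×0.244×11.1) = 0.008863 K/W
R_total = 0.1291 K/W
Q = ΔT/R_total = 394/0.1291
Q = 3050 W
T_interface = T_inner − Q·ΣR(inner→interface) = 416 − 3050×0.1202

T ≈ 49.1 °C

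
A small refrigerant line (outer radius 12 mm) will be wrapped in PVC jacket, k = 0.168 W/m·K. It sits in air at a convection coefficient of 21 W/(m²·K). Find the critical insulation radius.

For a cylinder r_cr = k/h = 0.168/21
r_cr = 8 mm; since the bare radius (12 mm) is above r_cr, any added insulation will reduce heat loss.

r_cr ≈ 8 mm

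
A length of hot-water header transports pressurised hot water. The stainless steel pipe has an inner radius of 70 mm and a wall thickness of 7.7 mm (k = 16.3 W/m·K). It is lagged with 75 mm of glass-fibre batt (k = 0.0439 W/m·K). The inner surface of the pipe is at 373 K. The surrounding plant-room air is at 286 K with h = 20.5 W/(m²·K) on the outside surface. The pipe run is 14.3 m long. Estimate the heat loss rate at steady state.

Cylindrical conduction, so R = ln(r₂/r₁)/(2πkL) per layer, in series:
R_stainless steel pipe wall = ln(77.7/70)/(2π×16.3×14.3) = 7.126×10^-5 K/W
R_glass-fibre batt = ln(152.7/77.7)/(2π×0.0439×14.3) = 0.1713 K/W
R_outer film = 1/(h_o·2πr_oL) = 1/(20.5×2π×0.1527×14.3) = 0.003555 K/W
R_total = 0.1749 K/W
Q = ΔT/R_total = 87/0.1749

Q ≈ 497 W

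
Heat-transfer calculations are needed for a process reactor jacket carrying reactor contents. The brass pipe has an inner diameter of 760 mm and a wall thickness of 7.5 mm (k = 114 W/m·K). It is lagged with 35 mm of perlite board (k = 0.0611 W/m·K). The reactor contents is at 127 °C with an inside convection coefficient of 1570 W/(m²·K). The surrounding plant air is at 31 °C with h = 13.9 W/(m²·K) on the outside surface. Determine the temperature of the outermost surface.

Per-layer cylindrical resistances, series-summed:
R_inner film = 1/(h_i·2πr₁L) = 1/(1570×2π×0.38×1) = 2.668×10^-4 K/W
R_brass pipe wall = ln(387.5/380)/(2π×114×1) = 2.729×10^-5 K/W
R_perlite board = ln(422.5/387.5)/(2π×0.0611×1) = 0.2252 K/W
R_outer film = 1/(h_o·2πr_oL) = 1/(13.9×2π×0.4225×1) = 0.0271 K/W
R_total = 0.2526 K/W
Q = ΔT/R_total = 96/0.2526
Q = 380 W/m
T_interface = T_inner − Q·ΣR(inner→interface) = 127 − 380×0.2255

T ≈ 41.3 °C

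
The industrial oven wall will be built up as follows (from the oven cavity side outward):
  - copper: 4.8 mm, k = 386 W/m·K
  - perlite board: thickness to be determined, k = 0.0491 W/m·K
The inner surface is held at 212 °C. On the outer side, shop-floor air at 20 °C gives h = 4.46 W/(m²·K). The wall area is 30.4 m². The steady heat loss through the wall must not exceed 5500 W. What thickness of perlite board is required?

Treating each layer as a thermal resistance in series:
R_copper = L/(kA) = 0.0048/(386×30.4) = 4.091×10^-7 K/W
R_outer film = 1/(h_o·A) = 1/(4.46×30.4) = 0.007376 K/W
Sum of the known resistances R_other = 0.007376 K/W
Required total resistance R_tot = ΔT/Q_allow = 192/5500 = 0.03491 K/W
R_perlite board = R_tot − R_other = 0.02753 K/W
L = R·k·A = 0.02753×0.0491×30.4

L ≈ 41.1 mm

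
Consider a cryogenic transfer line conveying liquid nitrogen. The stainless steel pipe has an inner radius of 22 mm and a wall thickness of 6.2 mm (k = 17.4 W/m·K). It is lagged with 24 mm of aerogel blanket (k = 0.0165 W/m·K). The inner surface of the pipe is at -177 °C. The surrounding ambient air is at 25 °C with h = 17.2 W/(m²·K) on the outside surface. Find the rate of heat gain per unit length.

q′ ≈ 33 W/m

Per-layer cylindrical resistances, series-summed:
R_stainless steel pipe wall = ln(28.2/22)/(2π×17.4×1) = 0.002271 K/W
R_aerogel blanket = ln(52.2/28.2)/(2π×0.0165×1) = 5.939 K/W
R_outer film = 1/(h_o·2πr_oL) = 1/(17.2×2π×0.0522×1) = 0.1773 K/W
R_total = 6.119 K/W
Q = ΔT/R_total = 202/6.119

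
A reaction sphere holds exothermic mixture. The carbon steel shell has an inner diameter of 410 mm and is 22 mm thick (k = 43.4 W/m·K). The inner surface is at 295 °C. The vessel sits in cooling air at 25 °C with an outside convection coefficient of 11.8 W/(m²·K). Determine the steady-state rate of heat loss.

For a spherical shell R = (1/r₁ − 1/r₂)/(4πk); film R = 1/(h·4πr²). In series:
R_carbon steel shell = (1/0.205 − 1/0.227)/(4π×43.4) = 8.668×10^-4 K/W
R_outer film = 1/(h·4πr_o²) = 1/(11.8×4π×0.227²) = 0.1309 K/W
R_total = 0.1317 K/W
Q = ΔT/R_total = 270/0.1317

Q ≈ 2050 W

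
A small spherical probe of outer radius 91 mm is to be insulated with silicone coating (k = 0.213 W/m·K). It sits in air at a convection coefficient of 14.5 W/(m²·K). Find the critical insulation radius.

r_cr ≈ 29.4 mm

For a sphere r_cr = 2k/h = 2×0.213/14.5
r_cr = 29.4 mm; since the bare radius (91 mm) is above r_cr, any added insulation will reduce heat loss.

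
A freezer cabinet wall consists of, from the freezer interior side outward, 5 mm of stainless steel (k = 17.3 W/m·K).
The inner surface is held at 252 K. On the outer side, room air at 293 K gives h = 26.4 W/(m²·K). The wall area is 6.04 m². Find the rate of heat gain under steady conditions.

Q ≈ 6490 W

Treating each layer as a thermal resistance in series:
R_stainless steel = L/(kA) = 0.005/(17.3×6.04) = 4.785×10^-5 K/W
R_outer film = 1/(h_o·A) = 1/(26.4×6.04) = 0.006271 K/W
R_total = 0.006319 K/W
Q = ΔT / R_total = 41 / 0.006319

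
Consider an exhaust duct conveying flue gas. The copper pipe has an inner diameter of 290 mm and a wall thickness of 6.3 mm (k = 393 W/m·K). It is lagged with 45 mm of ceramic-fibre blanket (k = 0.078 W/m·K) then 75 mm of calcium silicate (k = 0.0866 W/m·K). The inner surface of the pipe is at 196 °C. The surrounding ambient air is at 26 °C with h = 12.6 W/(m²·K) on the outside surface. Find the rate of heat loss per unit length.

For a radial system each layer contributes R = ln(r_out/r_in)/(2πkL); films add R = 1/(hA).
R_copper pipe wall = ln(151.3/145)/(2π×393×1) = 1.722×10^-5 K/W
R_ceramic-fibre blanket = ln(196.3/151.3)/(2π×0.078×1) = 0.5313 K/W
R_calcium silicate = ln(271.3/196.3)/(2π×0.0866×1) = 0.5947 K/W
R_outer film = 1/(h_o·2πr_oL) = 1/(12.6×2π×0.2713×1) = 0.04656 K/W
R_total = 1.173 K/W
Q = ΔT/R_total = 170/1.173

q′ ≈ 145 W/m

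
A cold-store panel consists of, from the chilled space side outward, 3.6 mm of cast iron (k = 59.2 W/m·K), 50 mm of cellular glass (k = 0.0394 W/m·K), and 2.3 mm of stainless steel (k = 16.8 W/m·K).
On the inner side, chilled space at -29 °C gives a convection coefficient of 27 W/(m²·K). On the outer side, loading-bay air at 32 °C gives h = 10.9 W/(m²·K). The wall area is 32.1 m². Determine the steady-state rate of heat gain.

Q ≈ 1400 W

Series thermal resistances:
R_inner film = 1/(h_i·A) = 1/(27×32.1) = 0.001154 K/W
R_cast iron = L/(kA) = 0.0036/(59.2×32.1) = 1.894×10^-6 K/W
R_cellular glass = L/(kA) = 0.05/(0.0394×32.1) = 0.03953 K/W
R_stainless steel = L/(kA) = 0.0023/(16.8×32.1) = 4.265×10^-6 K/W
R_outer film = 1/(h_o·A) = 1/(10.9×32.1) = 0.002858 K/W
R_total = 0.04355 K/W
Q = ΔT / R_total = 61 / 0.04355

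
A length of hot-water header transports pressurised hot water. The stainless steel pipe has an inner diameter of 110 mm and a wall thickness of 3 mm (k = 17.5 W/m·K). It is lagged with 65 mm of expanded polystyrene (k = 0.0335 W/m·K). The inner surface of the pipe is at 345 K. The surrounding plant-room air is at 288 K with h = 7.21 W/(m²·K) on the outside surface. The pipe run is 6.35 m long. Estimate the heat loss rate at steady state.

Q ≈ 96.5 W

For a radial system each layer contributes R = ln(r_out/r_in)/(2πkL); films add R = 1/(hA).
R_stainless steel pipe wall = ln(58/55)/(2π×17.5×6.35) = 7.606×10^-5 K/W
R_expanded polystyrene = ln(123/58)/(2π×0.0335×6.35) = 0.5624 K/W
R_outer film = 1/(h_o·2πr_oL) = 1/(7.21×2π×0.123×6.35) = 0.02826 K/W
R_total = 0.5908 K/W
Q = ΔT/R_total = 57/0.5908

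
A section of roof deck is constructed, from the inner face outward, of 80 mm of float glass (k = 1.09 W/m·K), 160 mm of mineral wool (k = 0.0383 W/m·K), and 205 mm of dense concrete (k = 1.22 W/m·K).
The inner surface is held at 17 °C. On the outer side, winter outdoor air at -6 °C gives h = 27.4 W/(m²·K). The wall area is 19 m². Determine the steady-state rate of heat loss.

Model the wall as resistances in series:
R_float glass = L/(kA) = 0.08/(1.09×19) = 0.003863 K/W
R_mineral wool = L/(kA) = 0.16/(0.0383×19) = 0.2199 K/W
R_dense concrete = L/(kA) = 0.205/(1.22×19) = 0.008844 K/W
R_outer film = 1/(h_o·A) = 1/(27.4×19) = 0.001921 K/W
R_total = 0.2345 K/W
Q = ΔT / R_total = 23 / 0.2345

Q ≈ 98.1 W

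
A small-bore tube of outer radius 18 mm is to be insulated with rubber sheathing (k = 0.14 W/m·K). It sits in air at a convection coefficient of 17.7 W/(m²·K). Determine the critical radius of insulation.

For a cylinder r_cr = k/h = 0.14/17.7
r_cr = 7.91 mm; since the bare radius (18 mm) is above r_cr, any added insulation will reduce heat loss.

r_cr ≈ 7.91 mm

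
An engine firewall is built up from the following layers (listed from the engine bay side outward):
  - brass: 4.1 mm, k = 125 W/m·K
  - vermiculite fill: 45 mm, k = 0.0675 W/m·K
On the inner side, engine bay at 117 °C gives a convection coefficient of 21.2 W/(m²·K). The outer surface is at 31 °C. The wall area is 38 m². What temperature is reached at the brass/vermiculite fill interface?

Treating each layer as a thermal resistance in series:
R_inner film = 1/(h_i·A) = 1/(21.2×38) = 0.001241 K/W
R_brass = L/(kA) = 0.0041/(125×38) = 8.632×10^-7 K/W
R_vermiculite fill = L/(kA) = 0.045/(0.0675×38) = 0.01754 K/W
R_total = 0.01879 K/W;  Q = ΔT/R_total = 86/0.01879 = 4578 W
T_interface = T_inner − Q·ΣR(inner→interface) = 117 − 4580×0.001242

T ≈ 111 °C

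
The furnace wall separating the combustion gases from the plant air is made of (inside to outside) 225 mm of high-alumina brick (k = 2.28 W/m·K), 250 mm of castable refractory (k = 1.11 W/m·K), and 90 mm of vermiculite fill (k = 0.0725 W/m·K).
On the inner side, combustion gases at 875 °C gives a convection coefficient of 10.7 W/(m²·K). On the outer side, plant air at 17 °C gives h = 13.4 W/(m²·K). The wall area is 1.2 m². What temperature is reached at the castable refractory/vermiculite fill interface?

T ≈ 668 °C

Treating each layer as a thermal resistance in series:
R_inner film = 1/(h_i·A) = 1/(10.7×1.2) = 0.07788 K/W
R_high-alumina brick = L/(kA) = 0.225/(2.28×1.2) = 0.08224 K/W
R_castable refractory = L/(kA) = 0.25/(1.11×1.2) = 0.1877 K/W
R_vermiculite fill = L/(kA) = 0.09/(0.0725×1.2) = 1.034 K/W
R_outer film = 1/(h_o·A) = 1/(13.4×1.2) = 0.06219 K/W
R_total = 1.444 K/W;  Q = ΔT/R_total = 858/1.444 = 594 W
T_interface = T_inner − Q·ΣR(inner→interface) = 875 − 594×0.3478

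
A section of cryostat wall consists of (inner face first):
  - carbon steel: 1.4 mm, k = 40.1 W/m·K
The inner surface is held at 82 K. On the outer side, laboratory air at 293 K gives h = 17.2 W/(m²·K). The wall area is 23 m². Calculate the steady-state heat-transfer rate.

Series thermal resistances:
R_carbon steel = L/(kA) = 0.0014/(40.1×23) = 1.518×10^-6 K/W
R_outer film = 1/(h_o·A) = 1/(17.2×23) = 0.002528 K/W
R_total = 0.002529 K/W
Q = ΔT / R_total = 211 / 0.002529

Q ≈ 83400 W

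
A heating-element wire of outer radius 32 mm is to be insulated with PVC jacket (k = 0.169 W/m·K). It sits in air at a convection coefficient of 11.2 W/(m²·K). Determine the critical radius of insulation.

r_cr ≈ 15.1 mm

For a cylinder r_cr = k/h = 0.169/11.2
r_cr = 15.1 mm; since the bare radius (32 mm) is above r_cr, any added insulation will reduce heat loss.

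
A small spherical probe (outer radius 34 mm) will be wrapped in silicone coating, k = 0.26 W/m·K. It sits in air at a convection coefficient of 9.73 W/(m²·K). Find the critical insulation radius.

r_cr ≈ 53.4 mm

For a sphere r_cr = 2k/h = 2×0.26/9.73
r_cr = 53.4 mm; since the bare radius (34 mm) is below r_cr, adding a thin layer of insulation will *increase* heat loss.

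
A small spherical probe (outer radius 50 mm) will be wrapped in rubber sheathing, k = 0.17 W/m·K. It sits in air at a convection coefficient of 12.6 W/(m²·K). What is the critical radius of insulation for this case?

For a sphere r_cr = 2k/h = 2×0.17/12.6
r_cr = 27 mm; since the bare radius (50 mm) is above r_cr, any added insulation will reduce heat loss.

r_cr ≈ 27 mm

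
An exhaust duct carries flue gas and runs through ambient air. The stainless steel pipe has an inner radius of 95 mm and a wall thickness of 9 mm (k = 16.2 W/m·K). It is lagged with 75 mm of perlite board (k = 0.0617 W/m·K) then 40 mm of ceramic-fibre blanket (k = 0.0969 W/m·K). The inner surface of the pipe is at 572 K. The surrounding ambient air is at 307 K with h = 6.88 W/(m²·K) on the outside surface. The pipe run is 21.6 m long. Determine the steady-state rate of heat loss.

Cylindrical conduction, so R = ln(r₂/r₁)/(2πkL) per layer, in series:
R_stainless steel pipe wall = ln(104/95)/(2π×16.2×21.6) = 4.117×10^-5 K/W
R_perlite board = ln(179/104)/(2π×0.0617×21.6) = 0.06485 K/W
R_ceramic-fibre blanket = ln(219/179)/(2π×0.0969×21.6) = 0.01534 K/W
R_outer film = 1/(h_o·2πr_oL) = 1/(6.88×2π×0.219×21.6) = 0.00489 K/W
R_total = 0.08511 K/W
Q = ΔT/R_total = 265/0.08511

Q ≈ 3110 W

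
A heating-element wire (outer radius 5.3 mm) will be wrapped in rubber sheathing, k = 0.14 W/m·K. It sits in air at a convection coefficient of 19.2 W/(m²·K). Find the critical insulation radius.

For a cylinder r_cr = k/h = 0.14/19.2
r_cr = 7.29 mm; since the bare radius (5.3 mm) is below r_cr, adding a thin layer of insulation will *increase* heat loss.

r_cr ≈ 7.29 mm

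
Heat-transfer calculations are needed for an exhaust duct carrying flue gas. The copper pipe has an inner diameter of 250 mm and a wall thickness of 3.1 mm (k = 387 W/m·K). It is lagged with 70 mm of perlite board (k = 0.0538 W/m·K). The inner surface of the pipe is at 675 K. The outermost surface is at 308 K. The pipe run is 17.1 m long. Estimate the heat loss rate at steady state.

For a radial system each layer contributes R = ln(r_out/r_in)/(2πkL); films add R = 1/(hA).
R_copper pipe wall = ln(128.1/125)/(2π×387×17.1) = 5.892×10^-7 K/W
R_perlite board = ln(198.1/128.1)/(2π×0.0538×17.1) = 0.07542 K/W
R_total = 0.07542 K/W
Q = ΔT/R_total = 367/0.07542

Q ≈ 4870 W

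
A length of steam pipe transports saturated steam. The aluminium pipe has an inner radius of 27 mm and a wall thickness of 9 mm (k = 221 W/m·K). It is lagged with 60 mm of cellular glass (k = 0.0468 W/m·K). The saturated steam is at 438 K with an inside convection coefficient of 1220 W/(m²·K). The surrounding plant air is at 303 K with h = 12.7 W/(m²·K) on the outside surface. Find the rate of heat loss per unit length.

q′ ≈ 38.9 W/m

Cylindrical conduction, so R = ln(r₂/r₁)/(2πkL) per layer, in series:
R_inner film = 1/(h_i·2πr₁L) = 1/(1220×2π×0.027×1) = 0.004832 K/W
R_aluminium pipe wall = ln(36/27)/(2π×221×1) = 2.072×10^-4 K/W
R_cellular glass = ln(96/36)/(2π×0.0468×1) = 3.336 K/W
R_outer film = 1/(h_o·2πr_oL) = 1/(12.7×2π×0.096×1) = 0.1305 K/W
R_total = 3.471 K/W
Q = ΔT/R_total = 135/3.471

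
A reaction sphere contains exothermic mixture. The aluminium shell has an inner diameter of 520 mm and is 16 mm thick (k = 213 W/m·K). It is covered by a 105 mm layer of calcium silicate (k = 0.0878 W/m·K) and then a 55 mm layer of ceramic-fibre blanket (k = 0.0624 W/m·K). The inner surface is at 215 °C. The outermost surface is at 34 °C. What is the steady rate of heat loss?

Q ≈ 136 W

Each spherical layer contributes R = (1/r_i − 1/r_o)/(4πk):
R_aluminium shell = (1/0.26 − 1/0.276)/(4π×213) = 8.33×10^-5 K/W
R_calcium silicate = (1/0.276 − 1/0.381)/(4π×0.0878) = 0.905 K/W
R_ceramic-fibre blanket = (1/0.381 − 1/0.436)/(4π×0.0624) = 0.4222 K/W
R_total = 1.327 K/W
Q = ΔT/R_total = 181/1.327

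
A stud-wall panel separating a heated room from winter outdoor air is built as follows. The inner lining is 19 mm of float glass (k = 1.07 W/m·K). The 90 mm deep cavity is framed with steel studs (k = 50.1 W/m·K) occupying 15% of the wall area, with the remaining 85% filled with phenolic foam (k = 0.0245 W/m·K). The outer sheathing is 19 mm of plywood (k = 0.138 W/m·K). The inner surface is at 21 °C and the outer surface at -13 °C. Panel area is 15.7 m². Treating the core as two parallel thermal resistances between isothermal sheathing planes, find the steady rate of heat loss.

Q ≈ 3190 W

Sheathing layers in series; stud and cavity paths in parallel between them.
R_inner = 0.019/(1.07×15.7) = 0.001131 K/W
R_stud  = 0.09/(50.1×0.15×15.7) = 7.628×10^-4 K/W
R_cav   = 0.09/(0.0245×0.85×15.7) = 0.2753 K/W
1/R_core = 1/R_stud + 1/R_cav → R_core = 7.607×10^-4 K/W
R_outer = 0.019/(0.138×15.7) = 0.00877 K/W
R_total = 0.01066 K/W
Q = ΔT/R_total = 34/0.01066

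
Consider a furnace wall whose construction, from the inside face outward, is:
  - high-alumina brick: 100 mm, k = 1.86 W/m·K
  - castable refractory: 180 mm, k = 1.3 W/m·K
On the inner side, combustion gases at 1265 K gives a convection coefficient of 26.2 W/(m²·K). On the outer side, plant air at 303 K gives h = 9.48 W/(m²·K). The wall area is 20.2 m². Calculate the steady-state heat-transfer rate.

Q ≈ 57900 W

Model the wall as resistances in series:
R_inner film = 1/(h_i·A) = 1/(26.2×20.2) = 0.00189 K/W
R_high-alumina brick = L/(kA) = 0.1/(1.86×20.2) = 0.002662 K/W
R_castable refractory = L/(kA) = 0.18/(1.3×20.2) = 0.006855 K/W
R_outer film = 1/(h_o·A) = 1/(9.48×20.2) = 0.005222 K/W
R_total = 0.01663 K/W
Q = ΔT / R_total = 962 / 0.01663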